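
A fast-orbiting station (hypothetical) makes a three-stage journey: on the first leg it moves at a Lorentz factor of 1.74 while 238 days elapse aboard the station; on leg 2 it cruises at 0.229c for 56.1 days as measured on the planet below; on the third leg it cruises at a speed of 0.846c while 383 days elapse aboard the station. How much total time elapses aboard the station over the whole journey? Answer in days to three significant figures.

Leg 1: 238 days is already measured aboard the station.
Leg 2: γ = 1/√(1 − 0.229²) = 1/√0.9476 = 1.027; τ_2 = 56.1/1.027 = 54.61 days.
Leg 3: 383 days is already measured aboard the station.
Total: 238.0 + 54.61 + 383.0 days.

τ = 676 days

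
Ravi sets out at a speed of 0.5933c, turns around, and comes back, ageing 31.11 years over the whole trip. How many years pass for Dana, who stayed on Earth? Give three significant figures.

Δt = 38.6 years

γ = 1/√(1 − 0.5933²) = 1/√0.6480 = 1.242
Earth-frame duration is the dilated interval: Δt = γτ = 1.242 × 31.11 years.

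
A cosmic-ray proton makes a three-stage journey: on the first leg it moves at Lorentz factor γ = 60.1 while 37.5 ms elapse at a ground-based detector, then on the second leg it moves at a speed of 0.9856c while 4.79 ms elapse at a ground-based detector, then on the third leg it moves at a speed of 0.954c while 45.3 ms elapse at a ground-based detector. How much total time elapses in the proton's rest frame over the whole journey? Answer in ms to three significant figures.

Leg 1: γ = 60.1; τ_1 = 37.5/60.10 = 0.6240 ms.
Leg 2: γ = 1/√(1 − 0.9856²) = 1/√0.02859 = 5.914; τ_2 = 4.79/5.914 = 0.8100 ms.
Leg 3: γ = 1/√(1 − 0.954²) = 1/√0.08988 = 3.335; τ_3 = 45.3/3.335 = 13.58 ms.
Total: 0.6240 + 0.8100 + 13.58 ms.

τ = 15.0 ms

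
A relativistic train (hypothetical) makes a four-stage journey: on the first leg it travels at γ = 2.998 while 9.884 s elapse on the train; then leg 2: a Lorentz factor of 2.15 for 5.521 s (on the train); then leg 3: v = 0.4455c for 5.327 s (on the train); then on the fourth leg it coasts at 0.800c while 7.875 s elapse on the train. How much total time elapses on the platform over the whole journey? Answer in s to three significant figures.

Leg 1: γ = 2.998; Δt_1 = 2.998 × 9.884 = 29.63 s.
Leg 2: γ = 2.15; Δt_2 = 2.150 × 5.521 = 11.87 s.
Leg 3: γ = 1/√(1 − 0.4455²) = 1/√0.8015 = 1.117; Δt_3 = 1.117 × 5.327 = 5.950 s.
Leg 4: γ = 1/√(1 − 0.800²) = 5/3 ≈ 1.667; Δt_4 = 1.667 × 7.875 = 13.13 s.
Total: 29.63 + 11.87 + 5.950 + 13.13 s.

Δt = 60.6 s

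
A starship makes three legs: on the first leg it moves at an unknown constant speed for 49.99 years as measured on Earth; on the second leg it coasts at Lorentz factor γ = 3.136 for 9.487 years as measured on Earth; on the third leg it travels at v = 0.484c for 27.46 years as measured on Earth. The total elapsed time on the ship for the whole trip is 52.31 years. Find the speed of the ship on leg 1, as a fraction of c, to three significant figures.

β = 0.863

Leg 1: speed unknown; τ_1 = 49.99/γ_1.
Leg 2: γ = 3.136; τ_2 = 9.487/3.136 = 3.025 years.
Leg 3: γ = 1/√(1 − 0.484²) = 1/√0.7657 = 1.143; τ_3 = 27.46/1.143 = 24.03 years.
Total proper time: τ_1 + 3.025 + 24.03 = 52.31, so τ_1 = 52.31 − 27.05 = 25.26 years.
γ_1 = 49.99/25.26 = 1.979; β = √(1 − 1/γ²) = √0.7448.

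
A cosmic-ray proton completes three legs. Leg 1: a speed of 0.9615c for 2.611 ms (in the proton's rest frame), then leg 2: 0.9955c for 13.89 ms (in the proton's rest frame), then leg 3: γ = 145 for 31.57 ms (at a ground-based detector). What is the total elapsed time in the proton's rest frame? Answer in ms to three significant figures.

Leg 1: 2.611 ms is already measured in the proton's rest frame.
Leg 2: 13.89 ms is already measured in the proton's rest frame.
Leg 3: γ = 145; τ_3 = 31.57/145.0 = 0.2177 ms.
Total: 2.611 + 13.89 + 0.2177 ms.

τ = 16.7 ms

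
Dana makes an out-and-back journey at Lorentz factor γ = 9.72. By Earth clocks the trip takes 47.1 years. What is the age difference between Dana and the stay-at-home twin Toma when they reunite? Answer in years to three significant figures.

Δt − τ = 42.3 years

γ = 9.72
Dana's elapsed proper time: τ = 47.1/9.720 = 4.846 years.
Age gap = Δt − τ = 47.1 − 4.846 years.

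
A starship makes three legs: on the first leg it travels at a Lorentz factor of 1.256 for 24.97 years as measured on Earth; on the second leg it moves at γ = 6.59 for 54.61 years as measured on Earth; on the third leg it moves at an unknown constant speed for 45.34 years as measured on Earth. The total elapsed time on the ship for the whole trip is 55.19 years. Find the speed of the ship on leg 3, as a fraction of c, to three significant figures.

Leg 1: γ = 1.256; τ_1 = 24.97/1.256 = 19.88 years.
Leg 2: γ = 6.59; τ_2 = 54.61/6.590 = 8.287 years.
Leg 3: speed unknown; τ_3 = 45.34/γ_3.
Total proper time: 19.88 + 8.287 + τ_3 = 55.19, so τ_3 = 55.19 − 28.17 = 27.02 years.
γ_3 = 45.34/27.02 = 1.678; β = √(1 − 1/γ²) = √0.6448.

β = 0.803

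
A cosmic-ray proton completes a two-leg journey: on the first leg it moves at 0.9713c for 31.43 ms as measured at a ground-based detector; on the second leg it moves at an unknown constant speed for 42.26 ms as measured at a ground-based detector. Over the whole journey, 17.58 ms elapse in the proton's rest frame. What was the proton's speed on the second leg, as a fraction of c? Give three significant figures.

β = 0.971

Leg 1: γ = 1/√(1 − 0.9713²) = 1/√0.05658 = 4.204; τ_1 = 31.43/4.204 = 7.476 ms.
Leg 2: speed unknown; τ_2 = 42.26/γ_2.
Total proper time: 7.476 + τ_2 = 17.58, so τ_2 = 17.58 − 7.476 = 10.10 ms.
γ_2 = 42.26/10.10 = 4.182; β = √(1 − 1/γ²) = √0.9428.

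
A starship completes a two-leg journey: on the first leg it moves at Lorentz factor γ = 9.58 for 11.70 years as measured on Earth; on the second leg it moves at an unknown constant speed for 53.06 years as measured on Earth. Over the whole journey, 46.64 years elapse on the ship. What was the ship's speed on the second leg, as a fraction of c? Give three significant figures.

Leg 1: γ = 9.58; τ_1 = 11.70/9.580 = 1.221 years.
Leg 2: speed unknown; τ_2 = 53.06/γ_2.
Total proper time: 1.221 + τ_2 = 46.64, so τ_2 = 46.64 − 1.221 = 45.42 years.
γ_2 = 53.06/45.42 = 1.168; β = √(1 − 1/γ²) = √0.2673.

β = 0.517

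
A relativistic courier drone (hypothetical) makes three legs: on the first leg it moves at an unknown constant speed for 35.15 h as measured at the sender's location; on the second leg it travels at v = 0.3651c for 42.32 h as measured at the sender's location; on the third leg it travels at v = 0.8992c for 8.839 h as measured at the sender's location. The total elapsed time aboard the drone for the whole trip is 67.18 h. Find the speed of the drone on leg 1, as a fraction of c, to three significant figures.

β = 0.733

Leg 1: speed unknown; τ_1 = 35.15/γ_1.
Leg 2: γ = 1/√(1 − 0.3651²) = 1/√0.8667 = 1.074; τ_2 = 42.32/1.074 = 39.40 h.
Leg 3: γ = 1/√(1 − 0.8992²) = 1/√0.1914 = 2.286; τ_3 = 8.839/2.286 = 3.867 h.
Total proper time: τ_1 + 39.40 + 3.867 = 67.18, so τ_1 = 67.18 − 43.27 = 23.91 h.
γ_1 = 35.15/23.91 = 1.470; β = √(1 − 1/γ²) = √0.5371.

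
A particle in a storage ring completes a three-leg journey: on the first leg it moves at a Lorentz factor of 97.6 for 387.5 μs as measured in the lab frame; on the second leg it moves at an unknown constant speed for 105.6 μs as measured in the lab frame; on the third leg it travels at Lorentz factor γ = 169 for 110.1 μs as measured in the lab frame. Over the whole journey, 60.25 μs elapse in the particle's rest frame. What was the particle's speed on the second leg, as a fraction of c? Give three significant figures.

β = 0.850

Leg 1: γ = 97.6; τ_1 = 387.5/97.60 = 3.970 μs.
Leg 2: speed unknown; τ_2 = 105.6/γ_2.
Leg 3: γ = 169; τ_3 = 110.1/169.0 = 0.6515 μs.
Total proper time: 3.970 + τ_2 + 0.6515 = 60.25, so τ_2 = 60.25 − 4.622 = 55.63 μs.
γ_2 = 105.6/55.63 = 1.898; β = √(1 − 1/γ²) = √0.7225.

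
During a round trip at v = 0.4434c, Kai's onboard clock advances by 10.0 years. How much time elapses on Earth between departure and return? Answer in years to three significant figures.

Δt = 11.2 years

γ = 1/√(1 − 0.4434²) = 1/√0.8034 = 1.116
Earth-frame duration is the dilated interval: Δt = γτ = 1.116 × 10.0 years.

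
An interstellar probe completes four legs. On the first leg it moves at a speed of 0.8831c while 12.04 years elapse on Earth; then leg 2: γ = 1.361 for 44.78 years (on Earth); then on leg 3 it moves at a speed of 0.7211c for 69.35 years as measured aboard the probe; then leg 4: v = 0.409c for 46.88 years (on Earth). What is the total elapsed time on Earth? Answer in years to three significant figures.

Leg 1: 12.04 years is already measured on Earth.
Leg 2: 44.78 years is already measured on Earth.
Leg 3: γ = 1/√(1 − 0.7211²) = 1/√0.4800 = 1.443; Δt_3 = 1.443 × 69.35 = 100.1 years.
Leg 4: 46.88 years is already measured on Earth.
Total: 12.04 + 44.78 + 100.1 + 46.88 years.

Δt = 204 years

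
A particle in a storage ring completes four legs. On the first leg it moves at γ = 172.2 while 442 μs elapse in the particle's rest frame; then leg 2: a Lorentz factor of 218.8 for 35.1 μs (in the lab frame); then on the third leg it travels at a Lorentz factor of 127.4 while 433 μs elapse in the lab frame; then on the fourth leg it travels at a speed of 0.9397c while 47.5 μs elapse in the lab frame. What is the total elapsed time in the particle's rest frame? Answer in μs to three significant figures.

Leg 1: 442 μs is already measured in the particle's rest frame.
Leg 2: γ = 218.8; τ_2 = 35.1/218.8 = 0.1604 μs.
Leg 3: γ = 127.4; τ_3 = 433/127.4 = 3.399 μs.
Leg 4: γ = 1/√(1 − 0.9397²) = 1/√0.1170 = 2.924; τ_4 = 47.5/2.924 = 16.24 μs.
Total: 442.0 + 0.1604 + 3.399 + 16.24 μs.

τ = 462 μs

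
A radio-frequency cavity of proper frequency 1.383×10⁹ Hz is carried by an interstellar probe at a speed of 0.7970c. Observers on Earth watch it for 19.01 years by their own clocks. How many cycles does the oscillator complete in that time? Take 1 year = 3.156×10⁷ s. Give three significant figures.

γ = 1/√(1 − 0.7970²) = 1/√0.3648 = 1.656
During 19.01 years of lab time, the oscillator's proper time advances by τ = Δt/γ = 19.01/1.656 = 11.48 years = 3.624×10⁸ s.
N = f × τ = 1.383×10⁹ × 3.624×10⁸ = 5.011×10¹⁷.

N = 5.01×10¹⁷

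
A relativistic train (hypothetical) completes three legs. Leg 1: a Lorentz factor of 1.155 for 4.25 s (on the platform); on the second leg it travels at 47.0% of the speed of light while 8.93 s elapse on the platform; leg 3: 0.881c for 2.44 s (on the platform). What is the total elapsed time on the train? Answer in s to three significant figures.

τ = 12.7 s

Leg 1: γ = 1.155; τ_1 = 4.25/1.155 = 3.680 s.
Leg 2: β = 0.470; γ = 1/√(1 − 0.470²) = 1/√0.7791 = 1.133; τ_2 = 8.93/1.133 = 7.882 s.
Leg 3: γ = 1/√(1 − 0.881²) = 1/√0.2238 = 2.114; τ_3 = 2.44/2.114 = 1.154 s.
Total: 3.680 + 7.882 + 1.154 s.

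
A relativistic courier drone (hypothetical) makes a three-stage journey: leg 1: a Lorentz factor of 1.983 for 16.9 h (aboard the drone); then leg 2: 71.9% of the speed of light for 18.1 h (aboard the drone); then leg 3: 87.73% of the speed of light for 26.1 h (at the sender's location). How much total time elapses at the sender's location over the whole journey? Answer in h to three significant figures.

Leg 1: γ = 1.983; Δt_1 = 1.983 × 16.9 = 33.51 h.
Leg 2: β = 0.719; γ = 1/√(1 − 0.719²) = 1/√0.4830 = 1.439; Δt_2 = 1.439 × 18.1 = 26.04 h.
Leg 3: 26.1 h is already measured at the sender's location.
Total: 33.51 + 26.04 + 26.10 h.

Δt = 85.7 h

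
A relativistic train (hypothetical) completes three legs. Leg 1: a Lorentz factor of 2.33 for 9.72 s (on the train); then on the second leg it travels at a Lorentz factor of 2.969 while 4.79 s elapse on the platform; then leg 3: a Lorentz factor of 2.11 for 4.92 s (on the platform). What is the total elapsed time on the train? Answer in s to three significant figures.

τ = 13.7 s

Leg 1: 9.72 s is already measured on the train.
Leg 2: γ = 2.969; τ_2 = 4.79/2.969 = 1.613 s.
Leg 3: γ = 2.11; τ_3 = 4.92/2.110 = 2.332 s.
Total: 9.720 + 1.613 + 2.332 s.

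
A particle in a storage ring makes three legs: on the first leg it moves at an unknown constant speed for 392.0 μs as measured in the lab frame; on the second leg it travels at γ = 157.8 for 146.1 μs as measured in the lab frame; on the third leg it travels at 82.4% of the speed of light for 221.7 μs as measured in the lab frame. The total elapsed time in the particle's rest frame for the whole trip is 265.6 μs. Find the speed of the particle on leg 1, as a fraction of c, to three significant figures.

Leg 1: speed unknown; τ_1 = 392.0/γ_1.
Leg 2: γ = 157.8; τ_2 = 146.1/157.8 = 0.9259 μs.
Leg 3: β = 0.824; γ = 1/√(1 − 0.824²) = 1/√0.3210 = 1.765; τ_3 = 221.7/1.765 = 125.6 μs.
Total proper time: τ_1 + 0.9259 + 125.6 = 265.6, so τ_1 = 265.6 − 126.5 = 139.1 μs.
γ_1 = 392.0/139.1 = 2.819; β = √(1 − 1/γ²) = √0.8742.

β = 0.935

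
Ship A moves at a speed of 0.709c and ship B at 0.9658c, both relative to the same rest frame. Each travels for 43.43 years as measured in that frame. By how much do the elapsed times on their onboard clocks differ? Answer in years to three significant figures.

|τ_A − τ_B| = 19.4 years

A: γ = 1/√(1 − 0.709²) = 1/√0.4973 = 1.418; τ_A = 43.43/1.418 = 30.63 years.
B: γ = 1/√(1 − 0.9658²) = 1/√0.06723 = 3.857; τ_B = 43.43/3.857 = 11.26 years.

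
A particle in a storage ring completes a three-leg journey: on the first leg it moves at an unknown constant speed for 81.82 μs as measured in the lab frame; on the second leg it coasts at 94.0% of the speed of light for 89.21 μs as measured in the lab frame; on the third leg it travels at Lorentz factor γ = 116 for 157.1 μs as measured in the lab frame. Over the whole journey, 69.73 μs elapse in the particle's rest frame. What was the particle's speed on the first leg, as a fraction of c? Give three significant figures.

β = 0.886

Leg 1: speed unknown; τ_1 = 81.82/γ_1.
Leg 2: β = 0.940; γ = 1/√(1 − 0.940²) = 1/√0.1164 = 2.931; τ_2 = 89.21/2.931 = 30.44 μs.
Leg 3: γ = 116; τ_3 = 157.1/116.0 = 1.354 μs.
Total proper time: τ_1 + 30.44 + 1.354 = 69.73, so τ_1 = 69.73 − 31.79 = 37.94 μs.
γ_1 = 81.82/37.94 = 2.157; β = √(1 − 1/γ²) = √0.7850.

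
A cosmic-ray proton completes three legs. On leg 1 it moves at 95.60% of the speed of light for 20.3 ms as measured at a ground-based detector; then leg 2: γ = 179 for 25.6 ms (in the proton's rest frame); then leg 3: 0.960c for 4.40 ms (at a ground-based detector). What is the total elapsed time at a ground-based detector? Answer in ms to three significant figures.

Leg 1: 20.3 ms is already measured at a ground-based detector.
Leg 2: γ = 179; Δt_2 = 179.0 × 25.6 = 4582 ms.
Leg 3: 4.40 ms is already measured at a ground-based detector.
Total: 20.30 + 4582 + 4.400 ms.

Δt = 4610 ms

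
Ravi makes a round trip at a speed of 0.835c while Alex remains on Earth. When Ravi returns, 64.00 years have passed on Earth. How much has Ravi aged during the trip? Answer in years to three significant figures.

γ = 1/√(1 − 0.835²) = 1/√0.3028 = 1.817
Ravi's clock measures proper time along the trip: τ = Δt/γ = 64.00/1.817 years.

τ = 35.2 years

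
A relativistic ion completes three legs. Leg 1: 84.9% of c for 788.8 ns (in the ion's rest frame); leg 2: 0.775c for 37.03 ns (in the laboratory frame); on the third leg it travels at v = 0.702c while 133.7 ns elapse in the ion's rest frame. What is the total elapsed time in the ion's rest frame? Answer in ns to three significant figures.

Leg 1: 788.8 ns is already measured in the ion's rest frame.
Leg 2: γ = 1/√(1 − 0.775²) = 1/√0.3994 = 1.582; τ_2 = 37.03/1.582 = 23.40 ns.
Leg 3: 133.7 ns is already measured in the ion's rest frame.
Total: 788.8 + 23.40 + 133.7 ns.

τ = 946 ns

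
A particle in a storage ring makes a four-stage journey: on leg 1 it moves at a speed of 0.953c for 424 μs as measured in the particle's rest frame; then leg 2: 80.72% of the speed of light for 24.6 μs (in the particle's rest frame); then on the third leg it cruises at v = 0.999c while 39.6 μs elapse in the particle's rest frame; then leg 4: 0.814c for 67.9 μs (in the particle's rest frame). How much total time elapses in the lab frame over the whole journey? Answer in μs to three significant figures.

Δt = 2440 μs

Leg 1: γ = 1/√(1 − 0.953²) = 1/√0.09179 = 3.301; Δt_1 = 3.301 × 424 = 1399 μs.
Leg 2: β = 0.8072; γ = 1/√(1 − 0.8072²) = 1/√0.3484 = 1.694; Δt_2 = 1.694 × 24.6 = 41.68 μs.
Leg 3: γ = 1/√(1 − 0.999²) = 1/√0.001999 = 22.37; Δt_3 = 22.37 × 39.6 = 885.7 μs.
Leg 4: γ = 1/√(1 − 0.814²) = 1/√0.3374 = 1.722; Δt_4 = 1.722 × 67.9 = 116.9 μs.
Total: 1399 + 41.68 + 885.7 + 116.9 μs.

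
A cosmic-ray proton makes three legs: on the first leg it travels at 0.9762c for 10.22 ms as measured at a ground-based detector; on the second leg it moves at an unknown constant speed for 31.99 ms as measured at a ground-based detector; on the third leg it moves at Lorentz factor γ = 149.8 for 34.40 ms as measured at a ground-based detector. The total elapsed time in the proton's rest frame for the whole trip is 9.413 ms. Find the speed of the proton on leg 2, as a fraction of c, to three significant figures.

β = 0.976

Leg 1: γ = 1/√(1 − 0.9762²) = 1/√0.04703 = 4.611; τ_1 = 10.22/4.611 = 2.216 ms.
Leg 2: speed unknown; τ_2 = 31.99/γ_2.
Leg 3: γ = 149.8; τ_3 = 34.40/149.8 = 0.2296 ms.
Total proper time: 2.216 + τ_2 + 0.2296 = 9.413, so τ_2 = 9.413 − 2.446 = 6.967 ms.
γ_2 = 31.99/6.967 = 4.592; β = √(1 − 1/γ²) = √0.9526.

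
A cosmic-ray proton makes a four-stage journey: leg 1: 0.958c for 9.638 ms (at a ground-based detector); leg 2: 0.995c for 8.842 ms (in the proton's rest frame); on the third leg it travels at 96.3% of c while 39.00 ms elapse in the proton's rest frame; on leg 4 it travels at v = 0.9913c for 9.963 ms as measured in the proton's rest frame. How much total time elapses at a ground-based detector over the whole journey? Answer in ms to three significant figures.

Leg 1: 9.638 ms is already measured at a ground-based detector.
Leg 2: γ = 1/√(1 − 0.995²) = 1/√0.009975 = 10.01; Δt_2 = 10.01 × 8.842 = 88.53 ms.
Leg 3: β = 0.963; γ = 1/√(1 − 0.963²) = 1/√0.07263 = 3.711; Δt_3 = 3.711 × 39.00 = 144.7 ms.
Leg 4: γ = 1/√(1 − 0.9913²) = 1/√0.01732 = 7.598; Δt_4 = 7.598 × 9.963 = 75.69 ms.
Total: 9.638 + 88.53 + 144.7 + 75.69 ms.

Δt = 319 ms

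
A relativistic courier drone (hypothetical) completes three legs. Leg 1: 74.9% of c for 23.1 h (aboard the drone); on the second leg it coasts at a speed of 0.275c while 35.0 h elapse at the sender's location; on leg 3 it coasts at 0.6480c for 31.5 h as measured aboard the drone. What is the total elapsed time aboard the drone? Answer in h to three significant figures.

τ = 88.3 h

Leg 1: 23.1 h is already measured aboard the drone.
Leg 2: γ = 1/√(1 − 0.275²) = 1/√0.9244 = 1.040; τ_2 = 35.0/1.040 = 33.65 h.
Leg 3: 31.5 h is already measured aboard the drone.
Total: 23.10 + 33.65 + 31.50 h.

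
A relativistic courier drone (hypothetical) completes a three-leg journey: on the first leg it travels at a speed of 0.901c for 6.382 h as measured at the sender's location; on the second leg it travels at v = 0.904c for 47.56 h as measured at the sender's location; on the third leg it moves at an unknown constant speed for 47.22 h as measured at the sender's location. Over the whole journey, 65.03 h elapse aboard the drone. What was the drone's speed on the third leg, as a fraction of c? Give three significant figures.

β = 0.460

Leg 1: γ = 1/√(1 − 0.901²) = 1/√0.1882 = 2.305; τ_1 = 6.382/2.305 = 2.769 h.
Leg 2: γ = 1/√(1 − 0.904²) = 1/√0.1828 = 2.339; τ_2 = 47.56/2.339 = 20.33 h.
Leg 3: speed unknown; τ_3 = 47.22/γ_3.
Total proper time: 2.769 + 20.33 + τ_3 = 65.03, so τ_3 = 65.03 − 23.10 = 41.93 h.
γ_3 = 47.22/41.93 = 1.126; β = √(1 − 1/γ²) = √0.2116.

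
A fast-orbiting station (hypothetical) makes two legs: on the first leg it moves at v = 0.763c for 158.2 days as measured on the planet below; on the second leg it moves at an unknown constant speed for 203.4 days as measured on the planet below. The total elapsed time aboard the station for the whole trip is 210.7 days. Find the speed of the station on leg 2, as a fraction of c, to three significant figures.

Leg 1: γ = 1/√(1 − 0.763²) = 1/√0.4178 = 1.547; τ_1 = 158.2/1.547 = 102.3 days.
Leg 2: speed unknown; τ_2 = 203.4/γ_2.
Total proper time: 102.3 + τ_2 = 210.7, so τ_2 = 210.7 − 102.3 = 108.4 days.
γ_2 = 203.4/108.4 = 1.876; β = √(1 − 1/γ²) = √0.7158.

β = 0.846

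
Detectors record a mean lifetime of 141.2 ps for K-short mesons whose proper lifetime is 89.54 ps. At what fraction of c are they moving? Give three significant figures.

v = 0.773c

γ = Δt/τ₀ = 141.2/89.54 = 1.577
β = √(1 − 1/γ²) = √(1 − 0.4021) = √0.5979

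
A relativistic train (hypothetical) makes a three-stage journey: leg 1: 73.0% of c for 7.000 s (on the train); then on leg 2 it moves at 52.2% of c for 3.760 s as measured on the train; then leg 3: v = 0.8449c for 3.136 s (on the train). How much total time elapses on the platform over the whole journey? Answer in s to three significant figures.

Leg 1: β = 0.730; γ = 1/√(1 − 0.730²) = 1/√0.4671 = 1.463; Δt_1 = 1.463 × 7.000 = 10.24 s.
Leg 2: β = 0.522; γ = 1/√(1 − 0.522²) = 1/√0.7275 = 1.172; Δt_2 = 1.172 × 3.760 = 4.408 s.
Leg 3: γ = 1/√(1 − 0.8449²) = 1/√0.2861 = 1.869; Δt_3 = 1.869 × 3.136 = 5.863 s.
Total: 10.24 + 4.408 + 5.863 s.

Δt = 20.5 s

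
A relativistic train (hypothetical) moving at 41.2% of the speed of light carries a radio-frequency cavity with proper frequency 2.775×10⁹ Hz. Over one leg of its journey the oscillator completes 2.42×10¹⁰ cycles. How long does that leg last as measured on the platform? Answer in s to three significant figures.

β = 0.412; γ = 1/√(1 − 0.412²) = 1/√0.8303 = 1.097
Proper time for N cycles: τ = N/f = 2.42×10¹⁰/(2.775×10⁹) = 8.721×10⁰ s = 8.721 s.
Lab-frame duration Δt = γτ = 1.097 × 8.721 = 9.571 s.

Δt = 9.57 s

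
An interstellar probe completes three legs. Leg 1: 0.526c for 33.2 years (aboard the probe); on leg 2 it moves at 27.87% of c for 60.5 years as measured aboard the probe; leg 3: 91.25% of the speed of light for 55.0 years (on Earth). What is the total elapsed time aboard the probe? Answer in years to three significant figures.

Leg 1: 33.2 years is already measured aboard the probe.
Leg 2: 60.5 years is already measured aboard the probe.
Leg 3: β = 0.9125; γ = 1/√(1 − 0.9125²) = 1/√0.1673 = 2.445; τ_3 = 55.0/2.445 = 22.50 years.
Total: 33.20 + 60.50 + 22.50 years.

τ = 116 years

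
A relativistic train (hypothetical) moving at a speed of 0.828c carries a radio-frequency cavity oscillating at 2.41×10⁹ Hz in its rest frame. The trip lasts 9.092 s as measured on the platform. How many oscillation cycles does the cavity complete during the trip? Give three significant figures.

γ = 1/√(1 − 0.828²) = 1/√0.3144 = 1.783
The oscillator's own cycle count is N = f × τ where τ is the proper time on the train. τ = Δt/γ = 9.092/1.783 = 5.098 s = 5.098×10⁰ s.
N = 2.41×10⁹ × 5.098×10⁰ = 1.229×10¹⁰.

N = 1.23×10¹⁰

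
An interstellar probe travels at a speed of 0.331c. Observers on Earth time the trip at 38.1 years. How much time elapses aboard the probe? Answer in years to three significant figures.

τ = 36.0 years

γ = 1/√(1 − 0.331²) = 1/√0.8904 = 1.060
The interval measured on Earth is the dilated one; the clock aboard the probe measures the proper time τ = Δt/γ = 38.1/1.060 years.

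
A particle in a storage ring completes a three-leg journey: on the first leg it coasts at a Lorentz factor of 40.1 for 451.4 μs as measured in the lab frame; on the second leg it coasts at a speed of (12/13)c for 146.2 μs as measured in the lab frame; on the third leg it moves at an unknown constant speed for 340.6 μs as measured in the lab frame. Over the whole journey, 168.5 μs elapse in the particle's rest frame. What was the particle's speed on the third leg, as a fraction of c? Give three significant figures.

β = 0.955

Leg 1: γ = 40.1; τ_1 = 451.4/40.10 = 11.26 μs.
Leg 2: γ = 1/√(1 − (12/13)²) = 13/5 = 2.600; τ_2 = 146.2/2.600 = 56.23 μs.
Leg 3: speed unknown; τ_3 = 340.6/γ_3.
Total proper time: 11.26 + 56.23 + τ_3 = 168.5, so τ_3 = 168.5 − 67.49 = 101.0 μs.
γ_3 = 340.6/101.0 = 3.372; β = √(1 − 1/γ²) = √0.9120.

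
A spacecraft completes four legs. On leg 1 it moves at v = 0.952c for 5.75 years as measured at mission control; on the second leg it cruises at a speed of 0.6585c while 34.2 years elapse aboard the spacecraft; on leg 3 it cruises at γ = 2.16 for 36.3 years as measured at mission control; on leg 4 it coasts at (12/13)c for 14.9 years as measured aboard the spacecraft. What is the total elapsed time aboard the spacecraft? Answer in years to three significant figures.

τ = 67.7 years

Leg 1: γ = 1/√(1 − 0.952²) = 1/√0.09370 = 3.267; τ_1 = 5.75/3.267 = 1.760 years.
Leg 2: 34.2 years is already measured aboard the spacecraft.
Leg 3: γ = 2.16; τ_3 = 36.3/2.160 = 16.81 years.
Leg 4: 14.9 years is already measured aboard the spacecraft.
Total: 1.760 + 34.20 + 16.81 + 14.90 years.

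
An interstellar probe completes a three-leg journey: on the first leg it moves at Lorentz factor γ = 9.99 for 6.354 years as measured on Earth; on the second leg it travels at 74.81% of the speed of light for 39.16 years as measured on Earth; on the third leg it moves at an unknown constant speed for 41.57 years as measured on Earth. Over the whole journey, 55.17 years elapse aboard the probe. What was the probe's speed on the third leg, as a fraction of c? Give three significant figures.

Leg 1: γ = 9.99; τ_1 = 6.354/9.990 = 0.6360 years.
Leg 2: β = 0.7481; γ = 1/√(1 − 0.7481²) = 1/√0.4403 = 1.507; τ_2 = 39.16/1.507 = 25.99 years.
Leg 3: speed unknown; τ_3 = 41.57/γ_3.
Total proper time: 0.6360 + 25.99 + τ_3 = 55.17, so τ_3 = 55.17 − 26.62 = 28.55 years.
γ_3 = 41.57/28.55 = 1.456; β = √(1 − 1/γ²) = √0.5284.

β = 0.727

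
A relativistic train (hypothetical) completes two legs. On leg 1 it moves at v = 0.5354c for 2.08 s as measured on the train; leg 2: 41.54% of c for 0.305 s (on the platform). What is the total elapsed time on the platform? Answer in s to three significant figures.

Leg 1: γ = 1/√(1 − 0.5354²) = 1/√0.7133 = 1.184; Δt_1 = 1.184 × 2.08 = 2.463 s.
Leg 2: 0.305 s is already measured on the platform.
Total: 2.463 + 0.3050 s.

Δt = 2.77 s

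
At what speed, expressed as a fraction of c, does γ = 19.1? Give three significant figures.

β = 0.999

β = √(1 − 1/γ²) = √(1 − 1/19.1²) = √(1 − 0.002741) = √0.9973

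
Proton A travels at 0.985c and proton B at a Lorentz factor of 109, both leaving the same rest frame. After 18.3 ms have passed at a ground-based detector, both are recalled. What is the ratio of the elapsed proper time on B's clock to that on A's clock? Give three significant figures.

A: γ = 1/√(1 − 0.985²) = 1/√0.02977 = 5.795. B: γ = 109.
τ_A/τ_B = γ_B/γ_A = 109.0/5.795 = 18.81, so τ_B/τ_A = 0.05317.

τ_B/τ_A = 0.0532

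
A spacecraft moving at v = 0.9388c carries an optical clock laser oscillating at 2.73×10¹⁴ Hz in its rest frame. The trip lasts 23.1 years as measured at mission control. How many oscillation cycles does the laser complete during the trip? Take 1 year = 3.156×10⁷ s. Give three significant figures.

N = 6.86×10²²

γ = 1/√(1 − 0.9388²) = 1/√0.1187 = 2.903
The oscillator's own cycle count is N = f × τ where τ is the proper time aboard the spacecraft. τ = Δt/γ = 23.1/2.903 = 7.957 years = 2.511×10⁸ s.
N = 2.73×10¹⁴ × 2.511×10⁸ = 6.856×10²².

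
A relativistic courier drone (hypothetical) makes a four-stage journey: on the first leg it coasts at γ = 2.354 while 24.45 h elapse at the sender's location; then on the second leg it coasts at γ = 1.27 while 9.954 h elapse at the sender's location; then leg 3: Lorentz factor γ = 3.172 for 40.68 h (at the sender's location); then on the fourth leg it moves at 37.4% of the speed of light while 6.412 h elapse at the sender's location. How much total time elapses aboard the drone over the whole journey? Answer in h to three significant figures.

Leg 1: γ = 2.354; τ_1 = 24.45/2.354 = 10.39 h.
Leg 2: γ = 1.27; τ_2 = 9.954/1.270 = 7.838 h.
Leg 3: γ = 3.172; τ_3 = 40.68/3.172 = 12.82 h.
Leg 4: β = 0.374; γ = 1/√(1 − 0.374²) = 1/√0.8601 = 1.078; τ_4 = 6.412/1.078 = 5.947 h.
Total: 10.39 + 7.838 + 12.82 + 5.947 h.

τ = 37.0 h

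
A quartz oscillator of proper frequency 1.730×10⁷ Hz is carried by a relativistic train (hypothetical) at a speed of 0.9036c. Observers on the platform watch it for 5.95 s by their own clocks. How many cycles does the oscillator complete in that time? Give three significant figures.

N = 4.41×10⁷

γ = 1/√(1 − 0.9036²) = 1/√0.1835 = 2.334
During 5.95 s of lab time, the oscillator's proper time advances by τ = Δt/γ = 5.95/2.334 = 2.549 s = 2.549×10⁰ s.
N = f × τ = 1.730×10⁷ × 2.549×10⁰ = 4.410×10⁷.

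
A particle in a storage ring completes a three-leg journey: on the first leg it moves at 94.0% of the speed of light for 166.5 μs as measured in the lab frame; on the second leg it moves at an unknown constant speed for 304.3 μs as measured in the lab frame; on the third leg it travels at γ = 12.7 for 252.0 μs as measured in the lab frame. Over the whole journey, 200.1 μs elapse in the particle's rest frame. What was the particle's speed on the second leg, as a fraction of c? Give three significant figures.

Leg 1: β = 0.940; γ = 1/√(1 − 0.940²) = 1/√0.1164 = 2.931; τ_1 = 166.5/2.931 = 56.81 μs.
Leg 2: speed unknown; τ_2 = 304.3/γ_2.
Leg 3: γ = 12.7; τ_3 = 252.0/12.70 = 19.84 μs.
Total proper time: 56.81 + τ_2 + 19.84 = 200.1, so τ_2 = 200.1 − 76.65 = 123.5 μs.
γ_2 = 304.3/123.5 = 2.465; β = √(1 − 1/γ²) = √0.8354.

β = 0.914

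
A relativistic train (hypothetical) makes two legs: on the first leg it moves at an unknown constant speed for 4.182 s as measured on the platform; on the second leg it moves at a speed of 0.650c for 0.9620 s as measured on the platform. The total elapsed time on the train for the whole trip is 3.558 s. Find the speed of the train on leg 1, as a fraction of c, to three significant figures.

β = 0.737

Leg 1: speed unknown; τ_1 = 4.182/γ_1.
Leg 2: γ = 1/√(1 − 0.650²) = 1/√0.5775 = 1.316; τ_2 = 0.9620/1.316 = 0.7311 s.
Total proper time: τ_1 + 0.7311 = 3.558, so τ_1 = 3.558 − 0.7311 = 2.827 s.
γ_1 = 4.182/2.827 = 1.479; β = √(1 − 1/γ²) = √0.5431.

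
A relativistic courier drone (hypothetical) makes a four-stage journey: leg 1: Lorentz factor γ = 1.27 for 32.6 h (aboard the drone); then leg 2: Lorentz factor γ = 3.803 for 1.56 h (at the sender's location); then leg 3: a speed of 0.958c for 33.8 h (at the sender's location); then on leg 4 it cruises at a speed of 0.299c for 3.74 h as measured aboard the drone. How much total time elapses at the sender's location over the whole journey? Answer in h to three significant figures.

Leg 1: γ = 1.27; Δt_1 = 1.270 × 32.6 = 41.40 h.
Leg 2: 1.56 h is already measured at the sender's location.
Leg 3: 33.8 h is already measured at the sender's location.
Leg 4: γ = 1/√(1 − 0.299²) = 1/√0.9106 = 1.048; Δt_4 = 1.048 × 3.74 = 3.919 h.
Total: 41.40 + 1.560 + 33.80 + 3.919 h.

Δt = 80.7 h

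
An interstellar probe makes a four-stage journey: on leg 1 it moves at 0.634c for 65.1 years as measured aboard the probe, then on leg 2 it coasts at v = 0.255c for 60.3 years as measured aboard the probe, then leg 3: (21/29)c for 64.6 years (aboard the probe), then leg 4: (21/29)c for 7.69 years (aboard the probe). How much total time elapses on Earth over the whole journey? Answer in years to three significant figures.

Leg 1: γ = 1/√(1 − 0.634²) = 1/√0.5980 = 1.293; Δt_1 = 1.293 × 65.1 = 84.18 years.
Leg 2: γ = 1/√(1 − 0.255²) = 1/√0.9350 = 1.034; Δt_2 = 1.034 × 60.3 = 62.36 years.
Leg 3: γ = 1/√(1 − (21/29)²) = 29/20 = 1.450; Δt_3 = 1.450 × 64.6 = 93.67 years.
Leg 4: γ = 1/√(1 − (21/29)²) = 29/20 = 1.450; Δt_4 = 1.450 × 7.69 = 11.15 years.
Total: 84.18 + 62.36 + 93.67 + 11.15 years.

Δt = 251 years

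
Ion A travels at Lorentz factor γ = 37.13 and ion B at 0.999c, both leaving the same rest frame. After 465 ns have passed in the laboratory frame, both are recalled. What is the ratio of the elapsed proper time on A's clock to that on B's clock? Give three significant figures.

τ_A/τ_B = 0.602

A: γ = 37.13. B: γ = 1/√(1 − 0.999²) = 1/√0.001999 = 22.37.
τ_A/τ_B = γ_B/γ_A = 22.37/37.13 = 0.6024, so τ_A/τ_B = 0.6024.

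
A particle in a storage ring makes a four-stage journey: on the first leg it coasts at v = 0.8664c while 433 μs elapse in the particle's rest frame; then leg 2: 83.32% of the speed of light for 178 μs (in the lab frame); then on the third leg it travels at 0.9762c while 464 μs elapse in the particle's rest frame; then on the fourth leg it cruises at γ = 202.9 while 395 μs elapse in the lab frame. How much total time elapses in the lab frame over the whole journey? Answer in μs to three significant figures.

Leg 1: γ = 1/√(1 − 0.8664²) = 1/√0.2494 = 2.003; Δt_1 = 2.003 × 433 = 867.1 μs.
Leg 2: 178 μs is already measured in the lab frame.
Leg 3: γ = 1/√(1 − 0.9762²) = 1/√0.04703 = 4.611; Δt_3 = 4.611 × 464 = 2140 μs.
Leg 4: 395 μs is already measured in the lab frame.
Total: 867.1 + 178.0 + 2140 + 395.0 μs.

Δt = 3580 μs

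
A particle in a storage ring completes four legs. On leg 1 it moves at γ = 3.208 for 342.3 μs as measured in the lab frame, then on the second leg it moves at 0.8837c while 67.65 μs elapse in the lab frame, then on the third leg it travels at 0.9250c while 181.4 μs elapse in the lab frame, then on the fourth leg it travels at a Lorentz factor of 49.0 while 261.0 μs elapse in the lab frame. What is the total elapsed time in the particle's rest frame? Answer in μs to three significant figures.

Leg 1: γ = 3.208; τ_1 = 342.3/3.208 = 106.7 μs.
Leg 2: γ = 1/√(1 − 0.8837²) = 1/√0.2191 = 2.137; τ_2 = 67.65/2.137 = 31.66 μs.
Leg 3: γ = 1/√(1 − 0.9250²) = 1/√0.1444 = 2.632; τ_3 = 181.4/2.632 = 68.93 μs.
Leg 4: γ = 49.0; τ_4 = 261.0/49.00 = 5.327 μs.
Total: 106.7 + 31.66 + 68.93 + 5.327 μs.

τ = 213 μs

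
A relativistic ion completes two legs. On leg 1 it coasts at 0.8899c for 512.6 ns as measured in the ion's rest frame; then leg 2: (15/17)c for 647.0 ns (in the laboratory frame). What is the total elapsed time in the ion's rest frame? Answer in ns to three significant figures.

τ = 817 ns

Leg 1: 512.6 ns is already measured in the ion's rest frame.
Leg 2: γ = 1/√(1 − (15/17)²) = 17/8 = 2.125; τ_2 = 647.0/2.125 = 304.5 ns.
Total: 512.6 + 304.5 ns.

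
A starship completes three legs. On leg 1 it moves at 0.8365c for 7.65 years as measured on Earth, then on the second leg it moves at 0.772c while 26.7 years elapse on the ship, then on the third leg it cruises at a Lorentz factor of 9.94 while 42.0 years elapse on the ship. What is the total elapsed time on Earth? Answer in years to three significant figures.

Δt = 467 years

Leg 1: 7.65 years is already measured on Earth.
Leg 2: γ = 1/√(1 − 0.772²) = 1/√0.4040 = 1.573; Δt_2 = 1.573 × 26.7 = 42.01 years.
Leg 3: γ = 9.94; Δt_3 = 9.940 × 42.0 = 417.5 years.
Total: 7.650 + 42.01 + 417.5 years.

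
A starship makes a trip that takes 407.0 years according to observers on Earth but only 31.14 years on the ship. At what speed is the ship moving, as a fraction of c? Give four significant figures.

v = 0.9971c

The proper time is measured on the ship (both events occur at the ship's location); Δt is measured on Earth. γ = Δt/τ = 407.0/31.14 = 13.07.
β = √(1 − 1/γ²) = √(1 − 0.005854) = √0.9941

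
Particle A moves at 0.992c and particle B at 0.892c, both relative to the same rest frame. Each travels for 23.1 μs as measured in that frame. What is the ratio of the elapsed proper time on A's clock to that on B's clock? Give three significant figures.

A: γ = 1/√(1 − 0.992²) = 1/√0.01594 = 7.922. B: γ = 1/√(1 − 0.892²) = 1/√0.2043 = 2.212.
τ_A/τ_B = γ_B/γ_A = 2.212/7.922 = 0.2793, so τ_A/τ_B = 0.2793.

τ_A/τ_B = 0.279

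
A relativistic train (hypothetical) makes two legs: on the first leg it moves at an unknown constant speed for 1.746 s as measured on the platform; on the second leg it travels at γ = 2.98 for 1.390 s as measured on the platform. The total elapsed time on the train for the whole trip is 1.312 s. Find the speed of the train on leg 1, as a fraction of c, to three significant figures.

Leg 1: speed unknown; τ_1 = 1.746/γ_1.
Leg 2: γ = 2.98; τ_2 = 1.390/2.980 = 0.4664 s.
Total proper time: τ_1 + 0.4664 = 1.312, so τ_1 = 1.312 − 0.4664 = 0.8456 s.
γ_1 = 1.746/0.8456 = 2.065; β = √(1 − 1/γ²) = √0.7655.

β = 0.875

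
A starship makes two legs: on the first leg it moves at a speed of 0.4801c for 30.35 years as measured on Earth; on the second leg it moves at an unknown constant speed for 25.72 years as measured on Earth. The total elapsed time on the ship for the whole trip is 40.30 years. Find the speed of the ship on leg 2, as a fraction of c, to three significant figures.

β = 0.847

Leg 1: γ = 1/√(1 − 0.4801²) = 1/√0.7695 = 1.140; τ_1 = 30.35/1.140 = 26.62 years.
Leg 2: speed unknown; τ_2 = 25.72/γ_2.
Total proper time: 26.62 + τ_2 = 40.30, so τ_2 = 40.30 − 26.62 = 13.68 years.
γ_2 = 25.72/13.68 = 1.881; β = √(1 − 1/γ²) = √0.7172.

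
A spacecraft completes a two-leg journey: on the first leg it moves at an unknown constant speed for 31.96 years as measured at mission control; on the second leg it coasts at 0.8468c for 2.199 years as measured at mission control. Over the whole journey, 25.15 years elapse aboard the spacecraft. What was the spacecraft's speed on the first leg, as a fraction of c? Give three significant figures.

Leg 1: speed unknown; τ_1 = 31.96/γ_1.
Leg 2: γ = 1/√(1 − 0.8468²) = 1/√0.2829 = 1.880; τ_2 = 2.199/1.880 = 1.170 years.
Total proper time: τ_1 + 1.170 = 25.15, so τ_1 = 25.15 − 1.170 = 23.98 years.
γ_1 = 31.96/23.98 = 1.333; β = √(1 − 1/γ²) = √0.4370.

β = 0.661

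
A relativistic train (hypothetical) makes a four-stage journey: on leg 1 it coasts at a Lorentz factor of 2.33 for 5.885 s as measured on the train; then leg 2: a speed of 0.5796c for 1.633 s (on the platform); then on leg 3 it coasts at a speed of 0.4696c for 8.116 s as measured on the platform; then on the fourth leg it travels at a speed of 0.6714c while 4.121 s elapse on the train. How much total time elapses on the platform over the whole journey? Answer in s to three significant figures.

Leg 1: γ = 2.33; Δt_1 = 2.330 × 5.885 = 13.71 s.
Leg 2: 1.633 s is already measured on the platform.
Leg 3: 8.116 s is already measured on the platform.
Leg 4: γ = 1/√(1 − 0.6714²) = 1/√0.5492 = 1.349; Δt_4 = 1.349 × 4.121 = 5.561 s.
Total: 13.71 + 1.633 + 8.116 + 5.561 s.

Δt = 29.0 s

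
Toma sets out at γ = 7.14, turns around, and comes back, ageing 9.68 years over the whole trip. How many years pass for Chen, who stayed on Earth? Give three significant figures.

γ = 7.14
Earth-frame duration is the dilated interval: Δt = γτ = 7.140 × 9.68 years.

Δt = 69.1 years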